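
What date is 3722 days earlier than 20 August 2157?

−365 (one year) → Aug 20, 2156 (3357 left).
−366 (one year; includes Feb 29, 2156) → Aug 20, 2155 (2991 left).
−365 (one year) → Aug 20, 2154 (2626 left).
−365 (one year) → Aug 20, 2153 (2261 left).
−365 (one year) → Aug 20, 2152 (1896 left).
−366 (one year; includes Feb 29, 2152) → Aug 20, 2151 (1530 left).
−365 (one year) → Aug 20, 2150 (1165 left).
−365 (one year) → Aug 20, 2149 (800 left).
−365 (one year) → Aug 20, 2148 (435 left).
−366 (one year; includes Feb 29, 2148) → Aug 20, 2147 (69 left).
−20 → Jul 31, 2147 (end of Jul, 31 days; 49 left).
−31 → Jun 30, 2147 (end of Jun, 30 days; 18 left).
−18 → Jun 12, 2147.

June 12, 2147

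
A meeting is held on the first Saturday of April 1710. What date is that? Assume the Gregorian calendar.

April 1, 1710 is a Tuesday.
The first Saturday is therefore April 5 (4 days later).

April 5, 1710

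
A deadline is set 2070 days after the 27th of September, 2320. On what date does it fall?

+365 (one year) → Sep 27, 2321 (1705 left).
+365 (one year) → Sep 27, 2322 (1340 left).
+365 (one year) → Sep 27, 2323 (975 left).
+366 (one year; includes Feb 29, 2324) → Sep 27, 2324 (609 left).
+365 (one year) → Sep 27, 2325 (244 left).
Sep has 30 days: +4 → Oct 1, 2325 (240 left).
Oct has 31 days: +31 → Nov 1, 2325 (209 left).
Nov has 30 days: +30 → Dec 1, 2325 (179 left).
Dec has 31 days: +31 → Jan 1, 2326 (148 left).
Jan has 31 days: +31 → Feb 1, 2326 (117 left).
Feb has 28 days: +28 → Mar 1, 2326 (89 left).
Mar has 31 days: +31 → Apr 1, 2326 (58 left).
Apr has 30 days: +30 → May 1, 2326 (28 left).
+28 → May 29, 2326.

May 29, 2326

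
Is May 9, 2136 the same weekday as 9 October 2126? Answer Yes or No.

Yes

From Oct 9, 2126 to May 9, 2136 is 3500 days.
3500 mod 7 = 0, so they are the same weekday.
(Oct 9, 2126 is a Wednesday; May 9, 2136 is a Wednesday.)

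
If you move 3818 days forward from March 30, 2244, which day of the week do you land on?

Tuesday

First find the weekday of Mar 30, 2244. Doomsday rule: the anchor day for the 2200s is Friday. For year 44: 44÷12 = 3 r 8, and 8÷4 = 2, so 3+8+2 = 13.
Friday + 13 ≡ Thursday — that's 2244's doomsday.
In March the doomsday date is Mar 14.
Mar 30 is 16 days after Mar 14; 16 mod 7 = 2, so Thursday + 2 = Saturday.
3818 mod 7 = 3, so 3818 days after a Saturday is Saturday + 3 = Tuesday.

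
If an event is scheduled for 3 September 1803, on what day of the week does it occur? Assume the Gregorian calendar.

Doomsday rule: the anchor day for the 1800s is Friday. For year 03: 3÷12 = 0 r 3, and 3÷4 = 0, so 0+3+0 = 3.
Friday + 3 ≡ Monday — that's 1803's doomsday.
In September the doomsday date is Sep 5.
Sep 3 is 2 days before Sep 5; 2 mod 7 = 2, so Monday − 2 = Saturday.

Saturday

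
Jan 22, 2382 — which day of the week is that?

Friday

Doomsday rule: the anchor day for the 2300s is Wednesday. For year 82: 82÷12 = 6 r 10, and 10÷4 = 2, so 6+10+2 = 18.
Wednesday + 18 ≡ Sunday — that's 2382's doomsday.
In January the doomsday date is Jan 3 (2382 is not a leap year).
Jan 22 is 19 days after Jan 3; 19 mod 7 = 5, so Sunday + 5 = Friday.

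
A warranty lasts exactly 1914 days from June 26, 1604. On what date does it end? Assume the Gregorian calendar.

September 22, 1609

+365 (one year) → Jun 26, 1605 (1549 left).
+365 (one year) → Jun 26, 1606 (1184 left).
+365 (one year) → Jun 26, 1607 (819 left).
+366 (one year; includes Feb 29, 1608) → Jun 26, 1608 (453 left).
+365 (one year) → Jun 26, 1609 (88 left).
Jun has 30 days: +5 → Jul 1, 1609 (83 left).
Jul has 31 days: +31 → Aug 1, 1609 (52 left).
Aug has 31 days: +31 → Sep 1, 1609 (21 left).
+21 → Sep 22, 1609.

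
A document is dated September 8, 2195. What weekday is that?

Tuesday

Doomsday rule: the anchor day for the 2100s is Sunday. For year 95: 95÷12 = 7 r 11, and 11÷4 = 2, so 7+11+2 = 20.
Sunday + 20 ≡ Saturday — that's 2195's doomsday.
In September the doomsday date is Sep 5.
Sep 8 is 3 days after Sep 5; 3 mod 7 = 3, so Saturday + 3 = Tuesday.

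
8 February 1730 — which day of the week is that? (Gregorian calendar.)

Doomsday rule: the anchor day for the 1700s is Sunday. For year 30: 30÷12 = 2 r 6, and 6÷4 = 1, so 2+6+1 = 9.
Sunday + 9 ≡ Tuesday — that's 1730's doomsday.
In February the doomsday date is Feb 28 (1730 is not a leap year).
Feb 8 is 20 days before Feb 28; 20 mod 7 = 6, so Tuesday − 6 = Wednesday.

Wednesday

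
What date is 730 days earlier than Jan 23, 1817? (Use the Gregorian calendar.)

−366 (one year; includes Feb 29, 1816) → Jan 23, 1816 (364 left).
−23 → Dec 31, 1815 (end of Dec, 31 days; 341 left).
−31 → Nov 30, 1815 (end of Nov, 30 days; 310 left).
−30 → Oct 31, 1815 (end of Oct, 31 days; 280 left).
−31 → Sep 30, 1815 (end of Sep, 30 days; 249 left).
−30 → Aug 31, 1815 (end of Aug, 31 days; 219 left).
−31 → Jul 31, 1815 (end of Jul, 31 days; 188 left).
−31 → Jun 30, 1815 (end of Jun, 30 days; 157 left).
−30 → May 31, 1815 (end of May, 31 days; 127 left).
−31 → Apr 30, 1815 (end of Apr, 30 days; 96 left).
−30 → Mar 31, 1815 (end of Mar, 31 days; 66 left).
−31 → Feb 28, 1815 (end of Feb, 28 days; 35 left).
−28 → Jan 31, 1815 (end of Jan, 31 days; 7 left).
−7 → Jan 24, 1815.

January 24, 1815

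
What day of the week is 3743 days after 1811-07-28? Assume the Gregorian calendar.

Friday

First find the weekday of Jul 28, 1811. Doomsday rule: the anchor day for the 1800s is Friday. For year 11: 11÷12 = 0 r 11, and 11÷4 = 2, so 0+11+2 = 13.
Friday + 13 ≡ Thursday — that's 1811's doomsday.
In July the doomsday date is Jul 11.
Jul 28 is 17 days after Jul 11; 17 mod 7 = 3, so Thursday + 3 = Sunday.
3743 mod 7 = 5, so 3743 days after a Sunday is Sunday + 5 = Friday.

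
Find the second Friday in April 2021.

April 1, 2021 is a Thursday.
The first Friday is therefore April 2 (1 days later).
The second Friday is 2 + 1×7 = April 9.

April 9, 2021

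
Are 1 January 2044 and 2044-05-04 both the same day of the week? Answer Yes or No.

No

From Jan 1, 2044 to May 4, 2044 is 124 days.
124 mod 7 = 5, so they are different weekdays.
(Jan 1, 2044 is a Friday; May 4, 2044 is a Wednesday.)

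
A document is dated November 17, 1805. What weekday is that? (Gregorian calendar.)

Sunday

Doomsday rule: the anchor day for the 1800s is Friday. For year 05: 5÷12 = 0 r 5, and 5÷4 = 1, so 0+5+1 = 6.
Friday + 6 ≡ Thursday — that's 1805's doomsday.
In November the doomsday date is Nov 7.
Nov 17 is 10 days after Nov 7; 10 mod 7 = 3, so Thursday + 3 = Sunday.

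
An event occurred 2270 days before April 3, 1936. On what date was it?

−366 (one year; includes Feb 29, 1936) → Apr 3, 1935 (1904 left).
−365 (one year) → Apr 3, 1934 (1539 left).
−365 (one year) → Apr 3, 1933 (1174 left).
−365 (one year) → Apr 3, 1932 (809 left).
−366 (one year; includes Feb 29, 1932) → Apr 3, 1931 (443 left).
−365 (one year) → Apr 3, 1930 (78 left).
−3 → Mar 31, 1930 (end of Mar, 31 days; 75 left).
−31 → Feb 28, 1930 (end of Feb, 28 days; 44 left).
−28 → Jan 31, 1930 (end of Jan, 31 days; 16 left).
−16 → Jan 15, 1930.

January 15, 1930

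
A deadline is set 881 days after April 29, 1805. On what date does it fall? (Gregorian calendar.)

September 27, 1807

+365 (one year) → Apr 29, 1806 (516 left).
+365 (one year) → Apr 29, 1807 (151 left).
Apr has 30 days: +2 → May 1, 1807 (149 left).
May has 31 days: +31 → Jun 1, 1807 (118 left).
Jun has 30 days: +30 → Jul 1, 1807 (88 left).
Jul has 31 days: +31 → Aug 1, 1807 (57 left).
Aug has 31 days: +31 → Sep 1, 1807 (26 left).
+26 → Sep 27, 1807.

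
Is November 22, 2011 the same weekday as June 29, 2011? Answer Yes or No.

From Jun 29, 2011 to Nov 22, 2011 is 146 days.
146 mod 7 = 6, so they are different weekdays.
(Jun 29, 2011 is a Wednesday; Nov 22, 2011 is a Tuesday.)

No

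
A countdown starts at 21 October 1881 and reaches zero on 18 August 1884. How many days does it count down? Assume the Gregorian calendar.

1032

Oct 21, 1881 → Oct 21, 1882: 365 days.
Oct 21, 1882 → Oct 21, 1883: 365 days.
Oct 21, 1883 → Nov 21, 1883: 31 days (October has 31).
Nov 21, 1883 → Dec 21, 1883: 30 days (November has 30).
Dec 21, 1883 → Jan 21, 1884: 31 days (December has 31).
Jan 21, 1884 → Feb 21, 1884: 31 days (January has 31).
Feb 21, 1884 → Mar 21, 1884: 29 days (February has 29).
Mar 21, 1884 → Apr 21, 1884: 31 days (March has 31).
Apr 21, 1884 → May 21, 1884: 30 days (April has 30).
May 21, 1884 → Jun 21, 1884: 31 days (May has 31).
Jun 21, 1884 → Jul 21, 1884: 30 days (June has 30).
Jul 21, 1884 → Aug 18, 1884: 28 days.
Total: 1032 days.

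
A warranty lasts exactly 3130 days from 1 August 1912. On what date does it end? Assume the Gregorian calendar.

+365 (one year) → Aug 1, 1913 (2765 left).
+365 (one year) → Aug 1, 1914 (2400 left).
+365 (one year) → Aug 1, 1915 (2035 left).
+366 (one year; includes Feb 29, 1916) → Aug 1, 1916 (1669 left).
+365 (one year) → Aug 1, 1917 (1304 left).
+365 (one year) → Aug 1, 1918 (939 left).
+365 (one year) → Aug 1, 1919 (574 left).
+366 (one year; includes Feb 29, 1920) → Aug 1, 1920 (208 left).
Aug has 31 days: +31 → Sep 1, 1920 (177 left).
Sep has 30 days: +30 → Oct 1, 1920 (147 left).
Oct has 31 days: +31 → Nov 1, 1920 (116 left).
Nov has 30 days: +30 → Dec 1, 1920 (86 left).
Dec has 31 days: +31 → Jan 1, 1921 (55 left).
Jan has 31 days: +31 → Feb 1, 1921 (24 left).
+24 → Feb 25, 1921.

February 25, 1921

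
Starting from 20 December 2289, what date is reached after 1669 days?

+365 (one year) → Dec 20, 2290 (1304 left).
+365 (one year) → Dec 20, 2291 (939 left).
+366 (one year; includes Feb 29, 2292) → Dec 20, 2292 (573 left).
+365 (one year) → Dec 20, 2293 (208 left).
Dec has 31 days: +12 → Jan 1, 2294 (196 left).
Jan has 31 days: +31 → Feb 1, 2294 (165 left).
Feb has 28 days: +28 → Mar 1, 2294 (137 left).
Mar has 31 days: +31 → Apr 1, 2294 (106 left).
Apr has 30 days: +30 → May 1, 2294 (76 left).
May has 31 days: +31 → Jun 1, 2294 (45 left).
Jun has 30 days: +30 → Jul 1, 2294 (15 left).
+15 → Jul 16, 2294.

July 16, 2294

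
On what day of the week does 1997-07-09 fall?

Doomsday rule: the anchor day for the 1900s is Wednesday. For year 97: 97÷12 = 8 r 1, and 1÷4 = 0, so 8+1+0 = 9.
Wednesday + 9 ≡ Friday — that's 1997's doomsday.
In July the doomsday date is Jul 11.
Jul 9 is 2 days before Jul 11; 2 mod 7 = 2, so Friday − 2 = Wednesday.

Wednesday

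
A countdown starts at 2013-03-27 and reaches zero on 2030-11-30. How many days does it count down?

Mar 27, 2013 → Mar 27, 2014: 365 days.
Mar 27, 2014 → Mar 27, 2015: 365 days.
Mar 27, 2015 → Mar 27, 2016: 366 days (Feb 29, 2016 is in that span).
Mar 27, 2016 → Mar 27, 2017: 365 days.
Mar 27, 2017 → Mar 27, 2018: 365 days.
Mar 27, 2018 → Mar 27, 2019: 365 days.
Mar 27, 2019 → Mar 27, 2020: 366 days (Feb 29, 2020 is in that span).
Mar 27, 2020 → Mar 27, 2021: 365 days.
Mar 27, 2021 → Mar 27, 2022: 365 days.
Mar 27, 2022 → Mar 27, 2023: 365 days.
Mar 27, 2023 → Mar 27, 2024: 366 days (Feb 29, 2024 is in that span).
Mar 27, 2024 → Mar 27, 2025: 365 days.
Mar 27, 2025 → Mar 27, 2026: 365 days.
Mar 27, 2026 → Mar 27, 2027: 365 days.
Mar 27, 2027 → Mar 27, 2028: 366 days (Feb 29, 2028 is in that span).
Mar 27, 2028 → Mar 27, 2029: 365 days.
Mar 27, 2029 → Mar 27, 2030: 365 days.
Mar 27, 2030 → Apr 27, 2030: 31 days (March has 31).
Apr 27, 2030 → May 27, 2030: 30 days (April has 30).
May 27, 2030 → Jun 27, 2030: 31 days (May has 31).
Jun 27, 2030 → Jul 27, 2030: 30 days (June has 30).
Jul 27, 2030 → Aug 27, 2030: 31 days (July has 31).
Aug 27, 2030 → Sep 27, 2030: 31 days (August has 31).
Sep 27, 2030 → Oct 27, 2030: 30 days (September has 30).
Oct 27, 2030 → Nov 27, 2030: 31 days (October has 31).
Nov 27, 2030 → Nov 30, 2030: 3 days.
Total: 6457 days.

6457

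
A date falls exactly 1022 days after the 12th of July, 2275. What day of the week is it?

Jul 12, 2275 is a Monday.
1022 mod 7 = 0, so 1022 days after a Monday is Monday + 0 = Monday.

Monday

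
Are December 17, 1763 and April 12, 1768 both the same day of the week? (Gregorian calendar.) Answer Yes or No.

No

From Dec 17, 1763 to Apr 12, 1768 is 1578 days.
1578 mod 7 = 3, so they are different weekdays.
(Dec 17, 1763 is a Saturday; Apr 12, 1768 is a Tuesday.)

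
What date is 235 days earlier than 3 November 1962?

−3 → Oct 31, 1962 (end of Oct, 31 days; 232 left).
−31 → Sep 30, 1962 (end of Sep, 30 days; 201 left).
−30 → Aug 31, 1962 (end of Aug, 31 days; 171 left).
−31 → Jul 31, 1962 (end of Jul, 31 days; 140 left).
−31 → Jun 30, 1962 (end of Jun, 30 days; 109 left).
−30 → May 31, 1962 (end of May, 31 days; 79 left).
−31 → Apr 30, 1962 (end of Apr, 30 days; 48 left).
−30 → Mar 31, 1962 (end of Mar, 31 days; 18 left).
−18 → Mar 13, 1962.

March 13, 1962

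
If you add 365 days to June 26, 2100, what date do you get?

Jun has 30 days: +5 → Jul 1, 2100 (360 left).
Jul has 31 days: +31 → Aug 1, 2100 (329 left).
Aug has 31 days: +31 → Sep 1, 2100 (298 left).
Sep has 30 days: +30 → Oct 1, 2100 (268 left).
Oct has 31 days: +31 → Nov 1, 2100 (237 left).
Nov has 30 days: +30 → Dec 1, 2100 (207 left).
Dec has 31 days: +31 → Jan 1, 2101 (176 left).
Jan has 31 days: +31 → Feb 1, 2101 (145 left).
Feb has 28 days: +28 → Mar 1, 2101 (117 left).
Mar has 31 days: +31 → Apr 1, 2101 (86 left).
Apr has 30 days: +30 → May 1, 2101 (56 left).
May has 31 days: +31 → Jun 1, 2101 (25 left).
+25 → Jun 26, 2101.

June 26, 2101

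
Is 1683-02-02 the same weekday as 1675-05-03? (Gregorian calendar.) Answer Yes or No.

From May 3, 1675 to Feb 2, 1683 is 2832 days.
2832 mod 7 = 4, so they are different weekdays.
(May 3, 1675 is a Friday; Feb 2, 1683 is a Tuesday.)

No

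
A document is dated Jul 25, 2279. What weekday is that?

Friday

Doomsday rule: the anchor day for the 2200s is Friday. For year 79: 79÷12 = 6 r 7, and 7÷4 = 1, so 6+7+1 = 14.
Friday + 14 ≡ Friday — that's 2279's doomsday.
In July the doomsday date is Jul 11.
Jul 25 is 14 days after Jul 11; 14 mod 7 = 0, so Friday + 0 = Friday.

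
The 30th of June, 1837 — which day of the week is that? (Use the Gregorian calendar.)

Friday

Doomsday rule: the anchor day for the 1800s is Friday. For year 37: 37÷12 = 3 r 1, and 1÷4 = 0, so 3+1+0 = 4.
Friday + 4 ≡ Tuesday — that's 1837's doomsday.
In June the doomsday date is Jun 6.
Jun 30 is 24 days after Jun 6; 24 mod 7 = 3, so Tuesday + 3 = Friday.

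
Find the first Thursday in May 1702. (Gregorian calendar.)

May 1, 1702 is a Monday.
The first Thursday is therefore May 4 (3 days later).

May 4, 1702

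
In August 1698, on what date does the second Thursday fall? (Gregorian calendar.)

August 1, 1698 is a Friday.
The first Thursday is therefore August 7 (6 days later).
The second Thursday is 7 + 1×7 = August 14.

August 14, 1698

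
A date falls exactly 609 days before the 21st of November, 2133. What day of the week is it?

Saturday

Nov 21, 2133 is a Saturday.
609 mod 7 = 0, so 609 days before a Saturday is Saturday − 0 = Saturday.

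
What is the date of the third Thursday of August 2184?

August 19, 2184

August 1, 2184 is a Sunday.
The first Thursday is therefore August 5 (4 days later).
The third Thursday is 5 + 2×7 = August 19.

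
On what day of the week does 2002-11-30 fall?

Saturday

Doomsday rule: the anchor day for the 2000s is Tuesday. For year 02: 2÷12 = 0 r 2, and 2÷4 = 0, so 0+2+0 = 2.
Tuesday + 2 ≡ Thursday — that's 2002's doomsday.
In November the doomsday date is Nov 7.
Nov 30 is 23 days after Nov 7; 23 mod 7 = 2, so Thursday + 2 = Saturday.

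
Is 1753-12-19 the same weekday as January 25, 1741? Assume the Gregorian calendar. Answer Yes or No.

From Jan 25, 1741 to Dec 19, 1753 is 4711 days.
4711 mod 7 = 0, so they are the same weekday.
(Jan 25, 1741 is a Wednesday; Dec 19, 1753 is a Wednesday.)

Yes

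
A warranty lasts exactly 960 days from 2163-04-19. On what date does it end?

December 4, 2165

+366 (one year; includes Feb 29, 2164) → Apr 19, 2164 (594 left).
+365 (one year) → Apr 19, 2165 (229 left).
Apr has 30 days: +12 → May 1, 2165 (217 left).
May has 31 days: +31 → Jun 1, 2165 (186 left).
Jun has 30 days: +30 → Jul 1, 2165 (156 left).
Jul has 31 days: +31 → Aug 1, 2165 (125 left).
Aug has 31 days: +31 → Sep 1, 2165 (94 left).
Sep has 30 days: +30 → Oct 1, 2165 (64 left).
Oct has 31 days: +31 → Nov 1, 2165 (33 left).
Nov has 30 days: +30 → Dec 1, 2165 (3 left).
+3 → Dec 4, 2165.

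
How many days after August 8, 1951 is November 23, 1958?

Aug 8, 1951 → Aug 8, 1952: 366 days (Feb 29, 1952 is in that span).
Aug 8, 1952 → Aug 8, 1953: 365 days.
Aug 8, 1953 → Aug 8, 1954: 365 days.
Aug 8, 1954 → Aug 8, 1955: 365 days.
Aug 8, 1955 → Aug 8, 1956: 366 days (Feb 29, 1956 is in that span).
Aug 8, 1956 → Aug 8, 1957: 365 days.
Aug 8, 1957 → Aug 8, 1958: 365 days.
Aug 8, 1958 → Sep 8, 1958: 31 days (August has 31).
Sep 8, 1958 → Oct 8, 1958: 30 days (September has 30).
Oct 8, 1958 → Nov 8, 1958: 31 days (October has 31).
Nov 8, 1958 → Nov 23, 1958: 15 days.
Total: 2664 days.

2664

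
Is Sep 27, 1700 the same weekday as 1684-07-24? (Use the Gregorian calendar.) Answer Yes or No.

From Jul 24, 1684 to Sep 27, 1700 is 5908 days.
5908 mod 7 = 0, so they are the same weekday.
(Jul 24, 1684 is a Monday; Sep 27, 1700 is a Monday.)

Yes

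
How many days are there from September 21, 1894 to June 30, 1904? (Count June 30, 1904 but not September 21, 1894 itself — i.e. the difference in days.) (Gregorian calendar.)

3569

Sep 21, 1894 → Sep 21, 1895: 365 days.
Sep 21, 1895 → Sep 21, 1896: 366 days (Feb 29, 1896 is in that span).
Sep 21, 1896 → Sep 21, 1897: 365 days.
Sep 21, 1897 → Sep 21, 1898: 365 days.
Sep 21, 1898 → Sep 21, 1899: 365 days.
Sep 21, 1899 → Sep 21, 1900: 365 days.
Sep 21, 1900 → Sep 21, 1901: 365 days.
Sep 21, 1901 → Sep 21, 1902: 365 days.
Sep 21, 1902 → Sep 21, 1903: 365 days.
Sep 21, 1903 → Oct 21, 1903: 30 days (September has 30).
Oct 21, 1903 → Nov 21, 1903: 31 days (October has 31).
Nov 21, 1903 → Dec 21, 1903: 30 days (November has 30).
Dec 21, 1903 → Jan 21, 1904: 31 days (December has 31).
Jan 21, 1904 → Feb 21, 1904: 31 days (January has 31).
Feb 21, 1904 → Mar 21, 1904: 29 days (February has 29).
Mar 21, 1904 → Apr 21, 1904: 31 days (March has 31).
Apr 21, 1904 → May 21, 1904: 30 days (April has 30).
May 21, 1904 → Jun 21, 1904: 31 days (May has 31).
Jun 21, 1904 → Jun 30, 1904: 9 days.
Total: 3569 days.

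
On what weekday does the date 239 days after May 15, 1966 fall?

First find the weekday of May 15, 1966. Doomsday rule: the anchor day for the 1900s is Wednesday. For year 66: 66÷12 = 5 r 6, and 6÷4 = 1, so 5+6+1 = 12.
Wednesday + 12 ≡ Monday — that's 1966's doomsday.
In May the doomsday date is May 9.
May 15 is 6 days after May 9; 6 mod 7 = 6, so Monday + 6 = Sunday.
239 mod 7 = 1, so 239 days after a Sunday is Sunday + 1 = Monday.

Monday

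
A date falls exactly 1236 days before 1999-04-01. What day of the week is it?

Sunday

Apr 1, 1999 is a Thursday.
1236 mod 7 = 4, so 1236 days before a Thursday is Thursday − 4 = Sunday.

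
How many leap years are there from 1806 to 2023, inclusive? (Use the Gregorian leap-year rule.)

53

Multiples of 4 in [1806,2023]: 54.
Of those, multiples of 100: 2 (not leap unless ÷400).
Multiples of 400: 1.
Leap years = 54 − 2 + 1 = 53.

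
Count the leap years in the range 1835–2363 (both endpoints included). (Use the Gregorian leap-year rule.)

128

Multiples of 4 in [1835,2363]: 132.
Of those, multiples of 100: 5 (not leap unless ÷400).
Multiples of 400: 1.
Leap years = 132 − 5 + 1 = 128.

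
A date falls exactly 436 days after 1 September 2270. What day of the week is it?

First find the weekday of Sep 1, 2270. Doomsday rule: the anchor day for the 2200s is Friday. For year 70: 70÷12 = 5 r 10, and 10÷4 = 2, so 5+10+2 = 17.
Friday + 17 ≡ Monday — that's 2270's doomsday.
In September the doomsday date is Sep 5.
Sep 1 is 4 days before Sep 5; 4 mod 7 = 4, so Monday − 4 = Thursday.
436 mod 7 = 2, so 436 days after a Thursday is Thursday + 2 = Saturday.

Saturday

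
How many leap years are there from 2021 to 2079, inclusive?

14

Multiples of 4 in [2021,2079]: 14.
Of those, multiples of 100: 0 (not leap unless ÷400).
Multiples of 400: 0.
Leap years = 14 − 0 + 0 = 14.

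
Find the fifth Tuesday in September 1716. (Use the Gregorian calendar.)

September 29, 1716

September 1, 1716 is a Tuesday.
The first Tuesday is therefore September 1 (same day).
The fifth Tuesday is 1 + 4×7 = September 29.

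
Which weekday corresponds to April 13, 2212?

Monday

Doomsday rule: the anchor day for the 2200s is Friday. For year 12: 12÷12 = 1 r 0, and 0÷4 = 0, so 1+0+0 = 1.
Friday + 1 ≡ Saturday — that's 2212's doomsday.
In April the doomsday date is Apr 4.
Apr 13 is 9 days after Apr 4; 9 mod 7 = 2, so Saturday + 2 = Monday.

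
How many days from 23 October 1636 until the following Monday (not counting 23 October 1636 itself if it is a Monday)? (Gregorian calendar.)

4

Oct 23, 1636 is a Thursday.
From Thursday to the next Monday is 4 days.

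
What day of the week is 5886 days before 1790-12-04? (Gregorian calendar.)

Sunday

First find the weekday of Dec 4, 1790. Doomsday rule: the anchor day for the 1700s is Sunday. For year 90: 90÷12 = 7 r 6, and 6÷4 = 1, so 7+6+1 = 14.
Sunday + 14 ≡ Sunday — that's 1790's doomsday.
In December the doomsday date is Dec 12.
Dec 4 is 8 days before Dec 12; 8 mod 7 = 1, so Sunday − 1 = Saturday.
5886 mod 7 = 6, so 5886 days before a Saturday is Saturday − 6 = Sunday.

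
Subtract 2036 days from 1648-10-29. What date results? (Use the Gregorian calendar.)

−366 (one year; includes Feb 29, 1648) → Oct 29, 1647 (1670 left).
−365 (one year) → Oct 29, 1646 (1305 left).
−365 (one year) → Oct 29, 1645 (940 left).
−365 (one year) → Oct 29, 1644 (575 left).
−366 (one year; includes Feb 29, 1644) → Oct 29, 1643 (209 left).
−29 → Sep 30, 1643 (end of Sep, 30 days; 180 left).
−30 → Aug 31, 1643 (end of Aug, 31 days; 150 left).
−31 → Jul 31, 1643 (end of Jul, 31 days; 119 left).
−31 → Jun 30, 1643 (end of Jun, 30 days; 88 left).
−30 → May 31, 1643 (end of May, 31 days; 58 left).
−31 → Apr 30, 1643 (end of Apr, 30 days; 27 left).
−27 → Apr 3, 1643.

April 3, 1643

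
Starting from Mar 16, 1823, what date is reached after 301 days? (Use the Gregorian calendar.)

Mar has 31 days: +16 → Apr 1, 1823 (285 left).
Apr has 30 days: +30 → May 1, 1823 (255 left).
May has 31 days: +31 → Jun 1, 1823 (224 left).
Jun has 30 days: +30 → Jul 1, 1823 (194 left).
Jul has 31 days: +31 → Aug 1, 1823 (163 left).
Aug has 31 days: +31 → Sep 1, 1823 (132 left).
Sep has 30 days: +30 → Oct 1, 1823 (102 left).
Oct has 31 days: +31 → Nov 1, 1823 (71 left).
Nov has 30 days: +30 → Dec 1, 1823 (41 left).
Dec has 31 days: +31 → Jan 1, 1824 (10 left).
+10 → Jan 11, 1824.

January 11, 1824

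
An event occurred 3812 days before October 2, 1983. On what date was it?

−365 (one year) → Oct 2, 1982 (3447 left).
−365 (one year) → Oct 2, 1981 (3082 left).
−365 (one year) → Oct 2, 1980 (2717 left).
−366 (one year; includes Feb 29, 1980) → Oct 2, 1979 (2351 left).
−365 (one year) → Oct 2, 1978 (1986 left).
−365 (one year) → Oct 2, 1977 (1621 left).
−365 (one year) → Oct 2, 1976 (1256 left).
−366 (one year; includes Feb 29, 1976) → Oct 2, 1975 (890 left).
−365 (one year) → Oct 2, 1974 (525 left).
−365 (one year) → Oct 2, 1973 (160 left).
−2 → Sep 30, 1973 (end of Sep, 30 days; 158 left).
−30 → Aug 31, 1973 (end of Aug, 31 days; 128 left).
−31 → Jul 31, 1973 (end of Jul, 31 days; 97 left).
−31 → Jun 30, 1973 (end of Jun, 30 days; 66 left).
−30 → May 31, 1973 (end of May, 31 days; 36 left).
−31 → Apr 30, 1973 (end of Apr, 30 days; 5 left).
−5 → Apr 25, 1973.

April 25, 1973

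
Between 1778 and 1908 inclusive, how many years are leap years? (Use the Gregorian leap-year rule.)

31

Multiples of 4 in [1778,1908]: 33.
Of those, multiples of 100: 2 (not leap unless ÷400).
Multiples of 400: 0.
Leap years = 33 − 2 + 0 = 31.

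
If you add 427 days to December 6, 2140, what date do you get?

February 6, 2142

+365 (one year) → Dec 6, 2141 (62 left).
Dec has 31 days: +26 → Jan 1, 2142 (36 left).
Jan has 31 days: +31 → Feb 1, 2142 (5 left).
+5 → Feb 6, 2142.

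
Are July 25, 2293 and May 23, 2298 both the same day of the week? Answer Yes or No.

From Jul 25, 2293 to May 23, 2298 is 1763 days.
1763 mod 7 = 6, so they are different weekdays.
(Jul 25, 2293 is a Tuesday; May 23, 2298 is a Monday.)

No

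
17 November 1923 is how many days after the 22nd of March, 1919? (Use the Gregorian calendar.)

1701

Mar 22, 1919 → Mar 22, 1920: 366 days (Feb 29, 1920 is in that span).
Mar 22, 1920 → Mar 22, 1921: 365 days.
Mar 22, 1921 → Mar 22, 1922: 365 days.
Mar 22, 1922 → Mar 22, 1923: 365 days.
Mar 22, 1923 → Apr 22, 1923: 31 days (March has 31).
Apr 22, 1923 → May 22, 1923: 30 days (April has 30).
May 22, 1923 → Jun 22, 1923: 31 days (May has 31).
Jun 22, 1923 → Jul 22, 1923: 30 days (June has 30).
Jul 22, 1923 → Aug 22, 1923: 31 days (July has 31).
Aug 22, 1923 → Sep 22, 1923: 31 days (August has 31).
Sep 22, 1923 → Oct 22, 1923: 30 days (September has 30).
Oct 22, 1923 → Nov 17, 1923: 26 days.
Total: 1701 days.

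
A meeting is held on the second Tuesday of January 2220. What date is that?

January 11, 2220

January 1, 2220 is a Saturday.
The first Tuesday is therefore January 4 (3 days later).
The second Tuesday is 4 + 1×7 = January 11.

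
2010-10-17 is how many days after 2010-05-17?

May 17, 2010 → Jun 17, 2010: 31 days (May has 31).
Jun 17, 2010 → Jul 17, 2010: 30 days (June has 30).
Jul 17, 2010 → Aug 17, 2010: 31 days (July has 31).
Aug 17, 2010 → Sep 17, 2010: 31 days (August has 31).
Sep 17, 2010 → Oct 17, 2010: 30 days.
Total: 153 days.

153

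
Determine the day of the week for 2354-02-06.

Saturday

Doomsday rule: the anchor day for the 2300s is Wednesday. For year 54: 54÷12 = 4 r 6, and 6÷4 = 1, so 4+6+1 = 11.
Wednesday + 11 ≡ Sunday — that's 2354's doomsday.
In February the doomsday date is Feb 28 (2354 is not a leap year).
Feb 6 is 22 days before Feb 28; 22 mod 7 = 1, so Sunday − 1 = Saturday.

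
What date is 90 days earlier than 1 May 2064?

−1 → Apr 30, 2064 (end of Apr, 30 days; 89 left).
−30 → Mar 31, 2064 (end of Mar, 31 days; 59 left).
−31 → Feb 29, 2064 (end of Feb, 29 days; 28 left).
−28 → Feb 1, 2064.

February 1, 2064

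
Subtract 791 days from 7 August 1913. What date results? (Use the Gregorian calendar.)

June 8, 1911

−365 (one year) → Aug 7, 1912 (426 left).
−366 (one year; includes Feb 29, 1912) → Aug 7, 1911 (60 left).
−7 → Jul 31, 1911 (end of Jul, 31 days; 53 left).
−31 → Jun 30, 1911 (end of Jun, 30 days; 22 left).
−22 → Jun 8, 1911.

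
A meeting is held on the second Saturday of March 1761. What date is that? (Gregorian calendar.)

March 14, 1761

March 1, 1761 is a Sunday.
The first Saturday is therefore March 7 (6 days later).
The second Saturday is 7 + 1×7 = March 14.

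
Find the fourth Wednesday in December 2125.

December 26, 2125

December 1, 2125 is a Saturday.
The first Wednesday is therefore December 5 (4 days later).
The fourth Wednesday is 5 + 3×7 = December 26.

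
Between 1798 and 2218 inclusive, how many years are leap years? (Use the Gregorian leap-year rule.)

101

Multiples of 4 in [1798,2218]: 105.
Of those, multiples of 100: 5 (not leap unless ÷400).
Multiples of 400: 1.
Leap years = 105 − 5 + 1 = 101.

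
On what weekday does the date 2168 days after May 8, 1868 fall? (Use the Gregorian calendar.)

May 8, 1868 is a Friday.
2168 mod 7 = 5, so 2168 days after a Friday is Friday + 5 = Wednesday.

Wednesday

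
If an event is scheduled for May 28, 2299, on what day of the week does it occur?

Sunday

Doomsday rule: the anchor day for the 2200s is Friday. For year 99: 99÷12 = 8 r 3, and 3÷4 = 0, so 8+3+0 = 11.
Friday + 11 ≡ Tuesday — that's 2299's doomsday.
In May the doomsday date is May 9.
May 28 is 19 days after May 9; 19 mod 7 = 5, so Tuesday + 5 = Sunday.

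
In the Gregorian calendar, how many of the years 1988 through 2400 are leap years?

101

Multiples of 4 in [1988,2400]: 104.
Of those, multiples of 100: 5 (not leap unless ÷400).
Multiples of 400: 2.
Leap years = 104 − 5 + 2 = 101.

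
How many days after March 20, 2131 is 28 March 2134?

Mar 20, 2131 → Mar 20, 2132: 366 days (Feb 29, 2132 is in that span).
Mar 20, 2132 → Mar 20, 2133: 365 days.
Mar 20, 2133 → Apr 20, 2133: 31 days (March has 31).
Apr 20, 2133 → May 20, 2133: 30 days (April has 30).
May 20, 2133 → Jun 20, 2133: 31 days (May has 31).
Jun 20, 2133 → Jul 20, 2133: 30 days (June has 30).
Jul 20, 2133 → Aug 20, 2133: 31 days (July has 31).
Aug 20, 2133 → Sep 20, 2133: 31 days (August has 31).
Sep 20, 2133 → Oct 20, 2133: 30 days (September has 30).
Oct 20, 2133 → Nov 20, 2133: 31 days (October has 31).
Nov 20, 2133 → Dec 20, 2133: 30 days (November has 30).
Dec 20, 2133 → Jan 20, 2134: 31 days (December has 31).
Jan 20, 2134 → Feb 20, 2134: 31 days (January has 31).
Feb 20, 2134 → Mar 20, 2134: 28 days (February has 28).
Mar 20, 2134 → Mar 28, 2134: 8 days.
Total: 1104 days.

1104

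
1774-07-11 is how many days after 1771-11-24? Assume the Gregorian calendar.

Nov 24, 1771 → Nov 24, 1772: 366 days (Feb 29, 1772 is in that span).
Nov 24, 1772 → Nov 24, 1773: 365 days.
Nov 24, 1773 → Dec 24, 1773: 30 days (November has 30).
Dec 24, 1773 → Jan 24, 1774: 31 days (December has 31).
Jan 24, 1774 → Feb 24, 1774: 31 days (January has 31).
Feb 24, 1774 → Mar 24, 1774: 28 days (February has 28).
Mar 24, 1774 → Apr 24, 1774: 31 days (March has 31).
Apr 24, 1774 → May 24, 1774: 30 days (April has 30).
May 24, 1774 → Jun 24, 1774: 31 days (May has 31).
Jun 24, 1774 → Jul 11, 1774: 17 days.
Total: 960 days.

960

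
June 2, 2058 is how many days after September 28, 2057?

Sep 28, 2057 → Oct 28, 2057: 30 days (September has 30).
Oct 28, 2057 → Nov 28, 2057: 31 days (October has 31).
Nov 28, 2057 → Dec 28, 2057: 30 days (November has 30).
Dec 28, 2057 → Jan 28, 2058: 31 days (December has 31).
Jan 28, 2058 → Feb 28, 2058: 31 days (January has 31).
Feb 28, 2058 → Mar 28, 2058: 28 days (February has 28).
Mar 28, 2058 → Apr 28, 2058: 31 days (March has 31).
Apr 28, 2058 → May 28, 2058: 30 days (April has 30).
May 28, 2058 → Jun 2, 2058: 5 days.
Total: 247 days.

247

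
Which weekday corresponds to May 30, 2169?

January 1, 2169 is a Sunday.
Jan 1, 2169 → Feb 1, 2169: 31 days (January has 31).
Feb 1, 2169 → Mar 1, 2169: 28 days (February has 28).
Mar 1, 2169 → Apr 1, 2169: 31 days (March has 31).
Apr 1, 2169 → May 1, 2169: 30 days (April has 30).
May 1, 2169 → May 30, 2169: 29 days.
Total: 149 days.
149 mod 7 = 2, so Sunday + 2 = Tuesday.

Tuesday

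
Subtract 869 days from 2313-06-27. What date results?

February 9, 2311

−365 (one year) → Jun 27, 2312 (504 left).
−366 (one year; includes Feb 29, 2312) → Jun 27, 2311 (138 left).
−27 → May 31, 2311 (end of May, 31 days; 111 left).
−31 → Apr 30, 2311 (end of Apr, 30 days; 80 left).
−30 → Mar 31, 2311 (end of Mar, 31 days; 50 left).
−31 → Feb 28, 2311 (end of Feb, 28 days; 19 left).
−19 → Feb 9, 2311.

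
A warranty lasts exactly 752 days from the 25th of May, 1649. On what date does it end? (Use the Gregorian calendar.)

+365 (one year) → May 25, 1650 (387 left).
May has 31 days: +7 → Jun 1, 1650 (380 left).
Jun has 30 days: +30 → Jul 1, 1650 (350 left).
Jul has 31 days: +31 → Aug 1, 1650 (319 left).
Aug has 31 days: +31 → Sep 1, 1650 (288 left).
Sep has 30 days: +30 → Oct 1, 1650 (258 left).
Oct has 31 days: +31 → Nov 1, 1650 (227 left).
Nov has 30 days: +30 → Dec 1, 1650 (197 left).
Dec has 31 days: +31 → Jan 1, 1651 (166 left).
Jan has 31 days: +31 → Feb 1, 1651 (135 left).
Feb has 28 days: +28 → Mar 1, 1651 (107 left).
Mar has 31 days: +31 → Apr 1, 1651 (76 left).
Apr has 30 days: +30 → May 1, 1651 (46 left).
May has 31 days: +31 → Jun 1, 1651 (15 left).
+15 → Jun 16, 1651.

June 16, 1651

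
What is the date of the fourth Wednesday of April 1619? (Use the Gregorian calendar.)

April 24, 1619

April 1, 1619 is a Monday.
The first Wednesday is therefore April 3 (2 days later).
The fourth Wednesday is 3 + 3×7 = April 24.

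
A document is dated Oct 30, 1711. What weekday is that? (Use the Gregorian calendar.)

Doomsday rule: the anchor day for the 1700s is Sunday. For year 11: 11÷12 = 0 r 11, and 11÷4 = 2, so 0+11+2 = 13.
Sunday + 13 ≡ Saturday — that's 1711's doomsday.
In October the doomsday date is Oct 10.
Oct 30 is 20 days after Oct 10; 20 mod 7 = 6, so Saturday + 6 = Friday.

Friday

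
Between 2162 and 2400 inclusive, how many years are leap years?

58

Multiples of 4 in [2162,2400]: 60.
Of those, multiples of 100: 3 (not leap unless ÷400).
Multiples of 400: 1.
Leap years = 60 − 3 + 1 = 58.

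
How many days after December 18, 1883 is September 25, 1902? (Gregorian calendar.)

6855

Dec 18, 1883 → Dec 18, 1884: 366 days (Feb 29, 1884 is in that span).
Dec 18, 1884 → Dec 18, 1885: 365 days.
Dec 18, 1885 → Dec 18, 1886: 365 days.
Dec 18, 1886 → Dec 18, 1887: 365 days.
Dec 18, 1887 → Dec 18, 1888: 366 days (Feb 29, 1888 is in that span).
Dec 18, 1888 → Dec 18, 1889: 365 days.
Dec 18, 1889 → Dec 18, 1890: 365 days.
Dec 18, 1890 → Dec 18, 1891: 365 days.
Dec 18, 1891 → Dec 18, 1892: 366 days (Feb 29, 1892 is in that span).
Dec 18, 1892 → Dec 18, 1893: 365 days.
Dec 18, 1893 → Dec 18, 1894: 365 days.
Dec 18, 1894 → Dec 18, 1895: 365 days.
Dec 18, 1895 → Dec 18, 1896: 366 days (Feb 29, 1896 is in that span).
Dec 18, 1896 → Dec 18, 1897: 365 days.
Dec 18, 1897 → Dec 18, 1898: 365 days.
Dec 18, 1898 → Dec 18, 1899: 365 days.
Dec 18, 1899 → Dec 18, 1900: 365 days.
Dec 18, 1900 → Dec 18, 1901: 365 days.
Dec 18, 1901 → Jan 18, 1902: 31 days (December has 31).
Jan 18, 1902 → Feb 18, 1902: 31 days (January has 31).
Feb 18, 1902 → Mar 18, 1902: 28 days (February has 28).
Mar 18, 1902 → Apr 18, 1902: 31 days (March has 31).
Apr 18, 1902 → May 18, 1902: 30 days (April has 30).
May 18, 1902 → Jun 18, 1902: 31 days (May has 31).
Jun 18, 1902 → Jul 18, 1902: 30 days (June has 30).
Jul 18, 1902 → Aug 18, 1902: 31 days (July has 31).
Aug 18, 1902 → Sep 18, 1902: 31 days (August has 31).
Sep 18, 1902 → Sep 25, 1902: 7 days.
Total: 6855 days.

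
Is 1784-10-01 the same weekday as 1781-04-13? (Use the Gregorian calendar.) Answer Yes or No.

From Apr 13, 1781 to Oct 1, 1784 is 1267 days.
1267 mod 7 = 0, so they are the same weekday.
(Apr 13, 1781 is a Friday; Oct 1, 1784 is a Friday.)

Yes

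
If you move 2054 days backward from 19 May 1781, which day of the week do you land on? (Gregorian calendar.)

Wednesday

First find the weekday of May 19, 1781. Doomsday rule: the anchor day for the 1700s is Sunday. For year 81: 81÷12 = 6 r 9, and 9÷4 = 2, so 6+9+2 = 17.
Sunday + 17 ≡ Wednesday — that's 1781's doomsday.
In May the doomsday date is May 9.
May 19 is 10 days after May 9; 10 mod 7 = 3, so Wednesday + 3 = Saturday.
2054 mod 7 = 3, so 2054 days before a Saturday is Saturday − 3 = Wednesday.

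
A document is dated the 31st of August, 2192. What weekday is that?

Friday

Doomsday rule: the anchor day for the 2100s is Sunday. For year 92: 92÷12 = 7 r 8, and 8÷4 = 2, so 7+8+2 = 17.
Sunday + 17 ≡ Wednesday — that's 2192's doomsday.
In August the doomsday date is Aug 8.
Aug 31 is 23 days after Aug 8; 23 mod 7 = 2, so Wednesday + 2 = Friday.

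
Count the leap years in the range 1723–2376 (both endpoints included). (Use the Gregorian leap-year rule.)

Multiples of 4 in [1723,2376]: 164.
Of those, multiples of 100: 6 (not leap unless ÷400).
Multiples of 400: 1.
Leap years = 164 − 6 + 1 = 159.

159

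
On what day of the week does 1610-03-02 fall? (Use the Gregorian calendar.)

Tuesday

Doomsday rule: the anchor day for the 1600s is Tuesday. For year 10: 10÷12 = 0 r 10, and 10÷4 = 2, so 0+10+2 = 12.
Tuesday + 12 ≡ Sunday — that's 1610's doomsday.
In March the doomsday date is Mar 14.
Mar 2 is 12 days before Mar 14; 12 mod 7 = 5, so Sunday − 5 = Tuesday.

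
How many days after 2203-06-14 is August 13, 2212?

3348

Jun 14, 2203 → Jun 14, 2204: 366 days (Feb 29, 2204 is in that span).
Jun 14, 2204 → Jun 14, 2205: 365 days.
Jun 14, 2205 → Jun 14, 2206: 365 days.
Jun 14, 2206 → Jun 14, 2207: 365 days.
Jun 14, 2207 → Jun 14, 2208: 366 days (Feb 29, 2208 is in that span).
Jun 14, 2208 → Jun 14, 2209: 365 days.
Jun 14, 2209 → Jun 14, 2210: 365 days.
Jun 14, 2210 → Jun 14, 2211: 365 days.
Jun 14, 2211 → Jun 14, 2212: 366 days (Feb 29, 2212 is in that span).
Jun 14, 2212 → Jul 14, 2212: 30 days (June has 30).
Jul 14, 2212 → Aug 13, 2212: 30 days.
Total: 3348 days.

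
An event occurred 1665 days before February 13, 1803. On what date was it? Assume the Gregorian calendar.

−365 (one year) → Feb 13, 1802 (1300 left).
−365 (one year) → Feb 13, 1801 (935 left).
−365 (one year) → Feb 13, 1800 (570 left).
−365 (one year) → Feb 13, 1799 (205 left).
−13 → Jan 31, 1799 (end of Jan, 31 days; 192 left).
−31 → Dec 31, 1798 (end of Dec, 31 days; 161 left).
−31 → Nov 30, 1798 (end of Nov, 30 days; 130 left).
−30 → Oct 31, 1798 (end of Oct, 31 days; 100 left).
−31 → Sep 30, 1798 (end of Sep, 30 days; 69 left).
−30 → Aug 31, 1798 (end of Aug, 31 days; 39 left).
−31 → Jul 31, 1798 (end of Jul, 31 days; 8 left).
−8 → Jul 23, 1798.

July 23, 1798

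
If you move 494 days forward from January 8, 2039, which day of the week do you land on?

First find the weekday of Jan 8, 2039. Doomsday rule: the anchor day for the 2000s is Tuesday. For year 39: 39÷12 = 3 r 3, and 3÷4 = 0, so 3+3+0 = 6.
Tuesday + 6 ≡ Monday — that's 2039's doomsday.
In January the doomsday date is Jan 3 (2039 is not a leap year).
Jan 8 is 5 days after Jan 3; 5 mod 7 = 5, so Monday + 5 = Saturday.
494 mod 7 = 4, so 494 days after a Saturday is Saturday + 4 = Wednesday.

Wednesday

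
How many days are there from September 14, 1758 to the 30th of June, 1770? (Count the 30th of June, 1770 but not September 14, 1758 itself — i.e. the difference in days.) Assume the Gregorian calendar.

4307

Sep 14, 1758 → Sep 14, 1759: 365 days.
Sep 14, 1759 → Sep 14, 1760: 366 days (Feb 29, 1760 is in that span).
Sep 14, 1760 → Sep 14, 1761: 365 days.
Sep 14, 1761 → Sep 14, 1762: 365 days.
Sep 14, 1762 → Sep 14, 1763: 365 days.
Sep 14, 1763 → Sep 14, 1764: 366 days (Feb 29, 1764 is in that span).
Sep 14, 1764 → Sep 14, 1765: 365 days.
Sep 14, 1765 → Sep 14, 1766: 365 days.
Sep 14, 1766 → Sep 14, 1767: 365 days.
Sep 14, 1767 → Sep 14, 1768: 366 days (Feb 29, 1768 is in that span).
Sep 14, 1768 → Sep 14, 1769: 365 days.
Sep 14, 1769 → Oct 14, 1769: 30 days (September has 30).
Oct 14, 1769 → Nov 14, 1769: 31 days (October has 31).
Nov 14, 1769 → Dec 14, 1769: 30 days (November has 30).
Dec 14, 1769 → Jan 14, 1770: 31 days (December has 31).
Jan 14, 1770 → Feb 14, 1770: 31 days (January has 31).
Feb 14, 1770 → Mar 14, 1770: 28 days (February has 28).
Mar 14, 1770 → Apr 14, 1770: 31 days (March has 31).
Apr 14, 1770 → May 14, 1770: 30 days (April has 30).
May 14, 1770 → Jun 14, 1770: 31 days (May has 31).
Jun 14, 1770 → Jun 30, 1770: 16 days.
Total: 4307 days.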